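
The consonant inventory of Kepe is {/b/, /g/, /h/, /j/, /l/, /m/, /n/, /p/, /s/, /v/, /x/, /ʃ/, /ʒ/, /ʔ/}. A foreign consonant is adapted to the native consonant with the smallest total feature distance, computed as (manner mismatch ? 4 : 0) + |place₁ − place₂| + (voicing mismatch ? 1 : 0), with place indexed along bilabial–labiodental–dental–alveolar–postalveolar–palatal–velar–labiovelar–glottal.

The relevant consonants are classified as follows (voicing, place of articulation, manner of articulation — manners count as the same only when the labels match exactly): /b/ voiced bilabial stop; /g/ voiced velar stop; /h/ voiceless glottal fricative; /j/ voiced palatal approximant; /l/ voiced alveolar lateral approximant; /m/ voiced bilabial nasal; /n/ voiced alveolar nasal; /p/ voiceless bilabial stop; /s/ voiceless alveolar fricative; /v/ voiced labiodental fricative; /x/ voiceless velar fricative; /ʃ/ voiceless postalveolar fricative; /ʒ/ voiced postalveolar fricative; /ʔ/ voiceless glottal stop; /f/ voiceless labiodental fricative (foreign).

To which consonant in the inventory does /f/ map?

v

/v/ is closest: same manner (fricative), place distance 0 (labiodental→labiodental), voicing differs (+1); total 1. Next closest is /s/ at distance 2.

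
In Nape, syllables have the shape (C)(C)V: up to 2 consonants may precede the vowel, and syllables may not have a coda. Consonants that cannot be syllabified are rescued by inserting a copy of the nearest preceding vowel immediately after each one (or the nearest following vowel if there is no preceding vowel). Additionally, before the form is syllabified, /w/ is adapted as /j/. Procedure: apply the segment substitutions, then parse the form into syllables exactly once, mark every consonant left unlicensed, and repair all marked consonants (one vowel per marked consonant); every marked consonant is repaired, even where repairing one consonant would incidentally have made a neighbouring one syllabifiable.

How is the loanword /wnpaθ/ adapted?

janpaθa

Substitution: /w/ → /j/, giving /jnpaθ/.
The consonants /j/, /θ/ cannot be parsed into a legal (C)(C)V syllable (no codas are permitted; onsets may contain at most 2 consonants).
Epenthesis after each stranded consonant: /j/ → /ja/, /θ/ → /θa/.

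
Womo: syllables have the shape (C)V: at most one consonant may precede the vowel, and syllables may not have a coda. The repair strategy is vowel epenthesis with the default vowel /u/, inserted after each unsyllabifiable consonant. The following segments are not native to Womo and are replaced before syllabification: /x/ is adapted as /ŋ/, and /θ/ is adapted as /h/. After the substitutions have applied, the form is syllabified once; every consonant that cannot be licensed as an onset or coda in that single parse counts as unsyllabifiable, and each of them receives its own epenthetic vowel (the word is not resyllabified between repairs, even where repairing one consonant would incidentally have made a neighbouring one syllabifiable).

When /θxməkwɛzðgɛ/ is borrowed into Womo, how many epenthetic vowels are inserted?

After substitution the input is /hŋməkwɛzðgɛ/.
The unsyllabifiable consonants are /h/, /ŋ/, /k/, /z/, /ð/; each receives one epenthetic vowel.

5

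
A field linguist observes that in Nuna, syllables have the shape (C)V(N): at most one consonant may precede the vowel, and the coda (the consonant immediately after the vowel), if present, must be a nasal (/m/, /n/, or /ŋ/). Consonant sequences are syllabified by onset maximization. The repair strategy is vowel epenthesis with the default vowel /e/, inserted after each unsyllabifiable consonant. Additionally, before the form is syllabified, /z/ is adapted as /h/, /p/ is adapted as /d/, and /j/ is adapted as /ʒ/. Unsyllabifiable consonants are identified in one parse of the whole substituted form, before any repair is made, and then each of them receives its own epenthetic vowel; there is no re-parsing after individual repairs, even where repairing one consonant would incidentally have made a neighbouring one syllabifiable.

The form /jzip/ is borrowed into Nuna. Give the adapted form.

Substitution: /j/ → /ʒ/, /z/ → /h/, /p/ → /d/, giving /ʒhid/.
The consonants /ʒ/, /d/ cannot be parsed into a legal (C)V(N) syllable (only a nasal (/m/, /n/, or /ŋ/) is licensed in coda position; onsets are limited to one consonant).
Epenthesis after each stranded consonant: /ʒ/ → /ʒe/, /d/ → /de/.

ʒehide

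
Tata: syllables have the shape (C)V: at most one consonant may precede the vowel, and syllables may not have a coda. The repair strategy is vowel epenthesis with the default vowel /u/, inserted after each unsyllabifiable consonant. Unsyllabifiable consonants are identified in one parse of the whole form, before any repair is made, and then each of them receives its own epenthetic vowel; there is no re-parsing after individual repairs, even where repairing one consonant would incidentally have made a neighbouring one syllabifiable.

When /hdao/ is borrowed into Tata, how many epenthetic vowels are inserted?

The unsyllabifiable consonants are /h/; each receives one epenthetic vowel.

1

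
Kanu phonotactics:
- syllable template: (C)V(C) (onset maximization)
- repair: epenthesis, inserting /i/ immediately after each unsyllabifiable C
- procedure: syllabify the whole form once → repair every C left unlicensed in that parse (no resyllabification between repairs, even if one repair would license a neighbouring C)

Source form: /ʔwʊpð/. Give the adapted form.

ʔiwʊpði

The consonants /ʔ/, /ð/ cannot be parsed into a legal (C)V(C) syllable (at most one coda consonant is licensed; onsets are limited to one consonant).
Inserting the epenthetic vowel yields /ʔ/ → /ʔi/, /ð/ → /ði/.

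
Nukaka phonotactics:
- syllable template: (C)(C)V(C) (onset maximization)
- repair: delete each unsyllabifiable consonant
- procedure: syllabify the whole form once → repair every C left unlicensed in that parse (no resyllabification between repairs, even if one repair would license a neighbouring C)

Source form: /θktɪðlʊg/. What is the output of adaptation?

ktɪðlʊg

The consonants /θ/ cannot be parsed into a legal (C)(C)V(C) syllable (at most one coda consonant is licensed; onsets may contain at most 2 consonants).
Deletion applies to /θ/.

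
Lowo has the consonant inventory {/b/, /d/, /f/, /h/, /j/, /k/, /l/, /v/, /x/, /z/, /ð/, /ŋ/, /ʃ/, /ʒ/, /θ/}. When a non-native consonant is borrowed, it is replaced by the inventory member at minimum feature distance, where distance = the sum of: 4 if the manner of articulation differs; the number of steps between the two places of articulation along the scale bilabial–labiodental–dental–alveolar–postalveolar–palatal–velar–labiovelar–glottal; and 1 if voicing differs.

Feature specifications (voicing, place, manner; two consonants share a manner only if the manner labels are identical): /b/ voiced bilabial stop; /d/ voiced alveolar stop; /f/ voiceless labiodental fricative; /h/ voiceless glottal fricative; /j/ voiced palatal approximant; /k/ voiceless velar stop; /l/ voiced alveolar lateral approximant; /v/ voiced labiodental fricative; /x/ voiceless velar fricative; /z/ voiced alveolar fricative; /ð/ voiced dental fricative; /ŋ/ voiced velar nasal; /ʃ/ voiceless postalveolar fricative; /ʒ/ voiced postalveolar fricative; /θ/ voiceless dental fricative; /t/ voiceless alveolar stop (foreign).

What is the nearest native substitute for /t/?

d

/d/ is closest: same manner (stop), place distance 0 (alveolar→alveolar), voicing differs (+1); total 1. Next closest is /k/ at distance 3.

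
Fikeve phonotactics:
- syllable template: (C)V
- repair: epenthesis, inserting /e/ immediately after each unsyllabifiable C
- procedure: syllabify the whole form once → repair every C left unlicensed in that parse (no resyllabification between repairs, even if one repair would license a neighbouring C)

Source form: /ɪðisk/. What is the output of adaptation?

Under (C)V, the unsyllabifiable consonants are /s/, /k/ (no codas are permitted; onsets are limited to one consonant).
Epenthesis after each stranded consonant: /s/ → /se/, /k/ → /ke/.

ɪðiseke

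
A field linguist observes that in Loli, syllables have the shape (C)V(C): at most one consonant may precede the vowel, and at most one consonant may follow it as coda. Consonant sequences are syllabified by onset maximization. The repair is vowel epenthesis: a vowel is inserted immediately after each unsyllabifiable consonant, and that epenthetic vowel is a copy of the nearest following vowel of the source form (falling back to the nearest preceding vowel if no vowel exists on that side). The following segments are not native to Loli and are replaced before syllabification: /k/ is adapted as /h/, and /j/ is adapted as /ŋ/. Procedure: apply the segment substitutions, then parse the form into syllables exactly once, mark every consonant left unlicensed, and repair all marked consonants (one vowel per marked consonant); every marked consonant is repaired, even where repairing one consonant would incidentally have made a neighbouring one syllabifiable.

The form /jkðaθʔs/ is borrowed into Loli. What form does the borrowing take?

ŋahaðaθʔasa

Substitution: /j/ → /ŋ/, /k/ → /h/, giving /ŋhðaθʔs/.
Under (C)V(C), the unsyllabifiable consonants are /ŋ/, /h/, /ʔ/, /s/ (at most one coda consonant is licensed; onsets are limited to one consonant).
Each unlicensed consonant becomes the onset of a new syllable: /ŋ/ → /ŋa/, /h/ → /ha/, /ʔ/ → /ʔa/, /s/ → /sa/.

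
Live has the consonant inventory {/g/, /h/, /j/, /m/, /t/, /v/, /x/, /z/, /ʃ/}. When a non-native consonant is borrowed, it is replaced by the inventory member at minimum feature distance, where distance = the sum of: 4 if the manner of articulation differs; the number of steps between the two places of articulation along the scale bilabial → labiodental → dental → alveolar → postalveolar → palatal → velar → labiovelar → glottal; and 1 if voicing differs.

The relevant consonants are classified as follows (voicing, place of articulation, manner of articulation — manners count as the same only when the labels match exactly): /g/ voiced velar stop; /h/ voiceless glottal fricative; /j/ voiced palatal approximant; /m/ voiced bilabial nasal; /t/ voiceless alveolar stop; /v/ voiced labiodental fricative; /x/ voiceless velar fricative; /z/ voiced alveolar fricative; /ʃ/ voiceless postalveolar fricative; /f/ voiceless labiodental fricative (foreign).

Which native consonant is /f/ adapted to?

/v/ is closest: same manner (fricative), place distance 0 (labiodental→labiodental), voicing differs (+1); total 1. Next closest is /z/ at distance 3.

v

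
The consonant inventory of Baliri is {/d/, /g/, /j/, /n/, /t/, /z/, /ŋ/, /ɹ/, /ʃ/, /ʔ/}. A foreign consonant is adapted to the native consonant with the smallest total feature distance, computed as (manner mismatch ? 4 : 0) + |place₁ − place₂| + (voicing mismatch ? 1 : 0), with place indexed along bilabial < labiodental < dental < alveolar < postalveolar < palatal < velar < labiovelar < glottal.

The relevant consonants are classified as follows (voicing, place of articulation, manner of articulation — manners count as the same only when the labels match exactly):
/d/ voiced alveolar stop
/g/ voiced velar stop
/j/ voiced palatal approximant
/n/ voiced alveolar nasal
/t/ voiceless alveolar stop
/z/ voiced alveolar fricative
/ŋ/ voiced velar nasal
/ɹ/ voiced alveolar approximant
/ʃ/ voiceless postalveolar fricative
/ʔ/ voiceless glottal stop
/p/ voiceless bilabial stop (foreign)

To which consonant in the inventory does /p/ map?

t

/t/ is closest: same manner (stop), place distance 3 (bilabial→alveolar), same voicing; total 3. Next closest is /d/ at distance 4.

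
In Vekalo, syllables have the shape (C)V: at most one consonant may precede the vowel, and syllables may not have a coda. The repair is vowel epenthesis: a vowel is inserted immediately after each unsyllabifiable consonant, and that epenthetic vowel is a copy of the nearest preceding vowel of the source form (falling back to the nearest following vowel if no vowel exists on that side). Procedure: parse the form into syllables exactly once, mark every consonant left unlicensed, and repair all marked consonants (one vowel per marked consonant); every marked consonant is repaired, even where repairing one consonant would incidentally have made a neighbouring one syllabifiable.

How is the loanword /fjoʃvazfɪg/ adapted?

Syllabifying with onset maximization leaves /f/, /ʃ/, /z/, /g/ stranded (no codas are permitted; onsets are limited to one consonant).
Each unlicensed consonant becomes the onset of a new syllable: /f/ → /fo/, /ʃ/ → /ʃo/, /z/ → /za/, /g/ → /gɪ/.

fojoʃovazafɪgɪ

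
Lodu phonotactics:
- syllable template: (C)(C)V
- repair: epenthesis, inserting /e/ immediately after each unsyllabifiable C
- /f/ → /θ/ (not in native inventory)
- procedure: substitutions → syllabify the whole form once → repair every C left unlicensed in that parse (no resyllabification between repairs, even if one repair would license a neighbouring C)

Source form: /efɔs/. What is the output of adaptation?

eθɔse

Substitution: /f/ → /θ/, giving /eθɔs/.
Under (C)(C)V, the unsyllabifiable consonants are /s/ (no codas are permitted; onsets may contain at most 2 consonants).
Epenthesis after each stranded consonant: /s/ → /se/.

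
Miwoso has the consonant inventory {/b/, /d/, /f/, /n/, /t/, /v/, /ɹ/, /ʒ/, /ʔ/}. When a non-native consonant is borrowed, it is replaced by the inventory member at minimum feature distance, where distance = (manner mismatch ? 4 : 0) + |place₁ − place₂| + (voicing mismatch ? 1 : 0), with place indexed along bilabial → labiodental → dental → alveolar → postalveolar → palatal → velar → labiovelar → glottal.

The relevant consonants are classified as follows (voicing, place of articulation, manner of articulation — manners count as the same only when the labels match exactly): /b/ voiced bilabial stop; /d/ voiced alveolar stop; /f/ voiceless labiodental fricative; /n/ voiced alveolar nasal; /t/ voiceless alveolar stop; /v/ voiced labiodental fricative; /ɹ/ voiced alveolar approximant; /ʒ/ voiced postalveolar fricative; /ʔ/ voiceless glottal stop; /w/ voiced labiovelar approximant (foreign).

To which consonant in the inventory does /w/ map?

/ɹ/ is closest: same manner (approximant), place distance 4 (labiovelar→alveolar), same voicing; total 4. Next closest is /ʔ/ at distance 6.

ɹ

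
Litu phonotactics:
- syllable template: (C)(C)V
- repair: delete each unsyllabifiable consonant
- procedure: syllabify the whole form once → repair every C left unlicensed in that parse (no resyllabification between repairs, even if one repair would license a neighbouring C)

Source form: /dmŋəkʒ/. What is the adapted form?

mŋə

Syllabifying with onset maximization leaves /d/, /k/, /ʒ/ stranded (no codas are permitted; onsets may contain at most 2 consonants).
Deleting the stranded consonants removes /d/, /k/, /ʒ/.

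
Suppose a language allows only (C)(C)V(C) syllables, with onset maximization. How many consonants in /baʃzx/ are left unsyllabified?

Syllabifying with onset maximization leaves /z/, /x/ stranded (at most one coda consonant is licensed; onsets may contain at most 2 consonants).

2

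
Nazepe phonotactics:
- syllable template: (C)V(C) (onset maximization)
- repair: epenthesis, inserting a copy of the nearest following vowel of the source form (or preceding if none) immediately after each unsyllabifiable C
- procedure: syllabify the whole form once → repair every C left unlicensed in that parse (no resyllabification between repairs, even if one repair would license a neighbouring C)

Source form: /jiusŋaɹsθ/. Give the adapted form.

Syllabifying with onset maximization leaves /s/, /θ/ stranded (at most one coda consonant is licensed; onsets are limited to one consonant).
Inserting the epenthetic vowel yields /s/ → /sa/, /θ/ → /θa/.

jiusŋaɹsaθa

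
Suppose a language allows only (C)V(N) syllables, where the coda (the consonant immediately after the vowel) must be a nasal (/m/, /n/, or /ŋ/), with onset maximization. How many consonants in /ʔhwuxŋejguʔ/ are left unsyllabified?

The consonants /ʔ/, /h/, /x/, /j/, /ʔ/ cannot be parsed into a legal (C)V(N) syllable (only a nasal (/m/, /n/, or /ŋ/) is licensed in coda position; onsets are limited to one consonant).

5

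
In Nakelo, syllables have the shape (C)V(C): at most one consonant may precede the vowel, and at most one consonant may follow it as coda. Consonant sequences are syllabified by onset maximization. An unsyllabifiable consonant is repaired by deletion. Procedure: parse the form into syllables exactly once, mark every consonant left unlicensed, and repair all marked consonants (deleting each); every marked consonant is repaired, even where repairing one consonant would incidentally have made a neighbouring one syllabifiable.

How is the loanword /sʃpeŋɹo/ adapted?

Under (C)V(C), the unsyllabifiable consonants are /s/, /ʃ/ (at most one coda consonant is licensed; onsets are limited to one consonant).
Deletion applies to /s/, /ʃ/.

peŋɹo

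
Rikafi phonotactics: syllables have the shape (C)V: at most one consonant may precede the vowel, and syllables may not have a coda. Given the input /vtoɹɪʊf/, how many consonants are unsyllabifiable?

Under (C)V, the unsyllabifiable consonants are /v/, /f/ (no codas are permitted; onsets are limited to one consonant).

2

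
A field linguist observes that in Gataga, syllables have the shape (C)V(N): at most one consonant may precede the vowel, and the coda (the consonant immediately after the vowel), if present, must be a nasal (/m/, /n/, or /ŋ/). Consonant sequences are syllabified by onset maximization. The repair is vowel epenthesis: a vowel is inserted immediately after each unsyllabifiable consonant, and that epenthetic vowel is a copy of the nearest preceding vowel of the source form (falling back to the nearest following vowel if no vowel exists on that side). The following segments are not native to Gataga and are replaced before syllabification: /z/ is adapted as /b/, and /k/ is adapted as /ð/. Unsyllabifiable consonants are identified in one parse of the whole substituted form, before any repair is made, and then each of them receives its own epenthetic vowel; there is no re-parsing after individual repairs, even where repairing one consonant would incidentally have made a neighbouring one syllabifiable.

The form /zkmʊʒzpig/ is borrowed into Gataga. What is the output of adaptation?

Substitution: /z/ → /b/, /k/ → /ð/, giving /bðmʊʒbpig/.
The consonants /b/, /ð/, /ʒ/, /b/, /g/ cannot be parsed into a legal (C)V(N) syllable (only a nasal (/m/, /n/, or /ŋ/) is licensed in coda position; onsets are limited to one consonant).
Each unlicensed consonant becomes the onset of a new syllable: /b/ → /bʊ/, /ð/ → /ðʊ/, /ʒ/ → /ʒʊ/, /b/ → /bʊ/, /g/ → /gi/.

bʊðʊmʊʒʊbʊpigi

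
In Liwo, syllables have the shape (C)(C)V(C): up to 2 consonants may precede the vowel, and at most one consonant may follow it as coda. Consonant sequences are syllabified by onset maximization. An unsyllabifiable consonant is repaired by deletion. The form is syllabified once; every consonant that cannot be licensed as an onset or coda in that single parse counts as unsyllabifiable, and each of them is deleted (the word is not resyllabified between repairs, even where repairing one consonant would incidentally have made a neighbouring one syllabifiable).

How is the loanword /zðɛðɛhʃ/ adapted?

zðɛðɛh

Syllabifying with onset maximization leaves /ʃ/ stranded (at most one coda consonant is licensed; onsets may contain at most 2 consonants).
Deletion applies to /ʃ/.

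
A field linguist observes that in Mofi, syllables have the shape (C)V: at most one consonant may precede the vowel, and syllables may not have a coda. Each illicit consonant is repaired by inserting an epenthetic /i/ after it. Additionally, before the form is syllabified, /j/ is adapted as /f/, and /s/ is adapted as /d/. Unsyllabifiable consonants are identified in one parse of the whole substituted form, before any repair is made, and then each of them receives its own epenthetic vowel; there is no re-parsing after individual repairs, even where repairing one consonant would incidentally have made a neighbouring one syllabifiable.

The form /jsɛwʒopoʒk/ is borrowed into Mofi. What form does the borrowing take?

fidɛwiʒopoʒiki

Substitution: /j/ → /f/, /s/ → /d/, giving /fdɛwʒopoʒk/.
Syllabifying with onset maximization leaves /f/, /w/, /ʒ/, /k/ stranded (no codas are permitted; onsets are limited to one consonant).
Epenthesis after each stranded consonant: /f/ → /fi/, /w/ → /wi/, /ʒ/ → /ʒi/, /k/ → /ki/.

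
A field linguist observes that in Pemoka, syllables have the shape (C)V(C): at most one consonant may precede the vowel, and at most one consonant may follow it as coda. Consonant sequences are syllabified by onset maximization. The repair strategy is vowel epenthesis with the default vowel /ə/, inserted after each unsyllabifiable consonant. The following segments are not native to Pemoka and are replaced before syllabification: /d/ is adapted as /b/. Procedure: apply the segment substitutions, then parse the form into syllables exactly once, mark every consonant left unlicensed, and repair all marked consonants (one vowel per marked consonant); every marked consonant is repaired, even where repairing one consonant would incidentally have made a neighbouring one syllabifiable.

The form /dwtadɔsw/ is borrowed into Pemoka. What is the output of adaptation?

bəwətabɔswə

Substitution: /d/ → /b/, giving /bwtabɔsw/.
The consonants /b/, /w/, /w/ cannot be parsed into a legal (C)V(C) syllable (at most one coda consonant is licensed; onsets are limited to one consonant).
Epenthesis after each stranded consonant: /b/ → /bə/, /w/ → /wə/, /w/ → /wə/.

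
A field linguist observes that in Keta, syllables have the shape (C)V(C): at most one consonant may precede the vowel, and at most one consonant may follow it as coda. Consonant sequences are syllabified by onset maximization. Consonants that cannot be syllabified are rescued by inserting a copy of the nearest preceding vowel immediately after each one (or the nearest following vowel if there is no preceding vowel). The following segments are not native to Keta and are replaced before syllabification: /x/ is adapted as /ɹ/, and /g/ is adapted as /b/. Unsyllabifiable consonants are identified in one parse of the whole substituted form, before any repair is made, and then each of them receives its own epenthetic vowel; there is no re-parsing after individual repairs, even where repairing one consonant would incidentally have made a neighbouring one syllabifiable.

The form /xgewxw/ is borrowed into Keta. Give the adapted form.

Substitution: /x/ → /ɹ/, /g/ → /b/, giving /ɹbewɹw/.
Syllabifying with onset maximization leaves /ɹ/, /ɹ/, /w/ stranded (at most one coda consonant is licensed; onsets are limited to one consonant).
Epenthesis after each stranded consonant: /ɹ/ → /ɹe/, /ɹ/ → /ɹe/, /w/ → /we/.

ɹebewɹewe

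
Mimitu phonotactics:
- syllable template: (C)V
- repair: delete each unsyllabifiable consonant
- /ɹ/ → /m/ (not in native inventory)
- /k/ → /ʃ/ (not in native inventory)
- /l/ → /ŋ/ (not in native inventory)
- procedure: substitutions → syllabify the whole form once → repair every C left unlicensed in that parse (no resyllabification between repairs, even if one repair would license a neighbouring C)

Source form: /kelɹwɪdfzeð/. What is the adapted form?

Substitution: /k/ → /ʃ/, /l/ → /ŋ/, /ɹ/ → /m/, giving /ʃeŋmwɪdfzeð/.
The consonants /ŋ/, /m/, /d/, /f/, /ð/ cannot be parsed into a legal (C)V syllable (no codas are permitted; onsets are limited to one consonant).
Each unlicensed consonant is deleted: /ŋ/, /m/, /d/, /f/, /ð/.

ʃewɪze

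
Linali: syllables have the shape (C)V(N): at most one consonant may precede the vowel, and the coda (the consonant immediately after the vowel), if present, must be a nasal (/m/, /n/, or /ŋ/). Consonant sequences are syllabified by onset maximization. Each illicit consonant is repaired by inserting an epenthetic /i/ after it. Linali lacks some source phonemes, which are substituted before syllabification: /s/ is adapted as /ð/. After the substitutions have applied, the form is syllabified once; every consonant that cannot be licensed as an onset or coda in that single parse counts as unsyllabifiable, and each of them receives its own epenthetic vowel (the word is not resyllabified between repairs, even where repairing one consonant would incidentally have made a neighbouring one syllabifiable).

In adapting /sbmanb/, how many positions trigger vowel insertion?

3

After substitution the input is /ðbmanb/.
The unsyllabifiable consonants are /ð/, /b/, /b/; each receives one epenthetic vowel.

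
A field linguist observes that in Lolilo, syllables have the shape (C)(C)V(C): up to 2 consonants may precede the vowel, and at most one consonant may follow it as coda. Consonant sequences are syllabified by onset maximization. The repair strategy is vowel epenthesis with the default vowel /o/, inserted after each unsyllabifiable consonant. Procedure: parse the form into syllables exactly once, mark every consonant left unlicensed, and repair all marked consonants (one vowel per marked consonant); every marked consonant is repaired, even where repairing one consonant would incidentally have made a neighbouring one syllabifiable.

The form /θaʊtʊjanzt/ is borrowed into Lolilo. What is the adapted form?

θaʊtʊjanzoto

Syllabifying with onset maximization leaves /z/, /t/ stranded (at most one coda consonant is licensed; onsets may contain at most 2 consonants).
Inserting the epenthetic vowel yields /z/ → /zo/, /t/ → /to/.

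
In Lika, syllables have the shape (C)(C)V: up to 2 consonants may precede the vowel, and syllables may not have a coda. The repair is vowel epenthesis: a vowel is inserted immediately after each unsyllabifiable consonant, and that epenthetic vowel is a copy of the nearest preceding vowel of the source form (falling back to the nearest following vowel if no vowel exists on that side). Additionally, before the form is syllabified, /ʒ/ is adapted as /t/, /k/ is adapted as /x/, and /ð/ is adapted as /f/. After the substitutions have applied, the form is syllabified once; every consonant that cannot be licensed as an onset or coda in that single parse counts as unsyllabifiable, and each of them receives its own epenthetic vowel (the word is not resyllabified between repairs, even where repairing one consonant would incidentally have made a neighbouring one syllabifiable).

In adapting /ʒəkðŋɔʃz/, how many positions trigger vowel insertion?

3

After substitution the input is /təxfŋɔʃz/.
The unsyllabifiable consonants are /x/, /ʃ/, /z/; each receives one epenthetic vowel.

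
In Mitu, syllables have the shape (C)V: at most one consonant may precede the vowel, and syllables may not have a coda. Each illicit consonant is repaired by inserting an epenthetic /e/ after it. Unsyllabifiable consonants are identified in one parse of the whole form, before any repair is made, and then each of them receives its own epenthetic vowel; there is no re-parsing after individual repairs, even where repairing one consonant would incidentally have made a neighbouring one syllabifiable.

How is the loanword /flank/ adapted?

The consonants /f/, /n/, /k/ cannot be parsed into a legal (C)V syllable (no codas are permitted; onsets are limited to one consonant).
Each unlicensed consonant becomes the onset of a new syllable: /f/ → /fe/, /n/ → /ne/, /k/ → /ke/.

felaneke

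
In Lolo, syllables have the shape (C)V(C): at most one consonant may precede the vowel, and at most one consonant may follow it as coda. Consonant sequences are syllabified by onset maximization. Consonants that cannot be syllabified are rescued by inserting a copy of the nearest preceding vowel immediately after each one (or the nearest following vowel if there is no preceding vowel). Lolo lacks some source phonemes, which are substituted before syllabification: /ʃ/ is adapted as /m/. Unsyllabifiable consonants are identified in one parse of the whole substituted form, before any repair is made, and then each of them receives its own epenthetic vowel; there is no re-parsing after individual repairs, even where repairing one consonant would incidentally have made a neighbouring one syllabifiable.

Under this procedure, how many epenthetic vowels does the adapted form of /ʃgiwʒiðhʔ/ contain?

After substitution the input is /mgiwʒiðhʔ/.
The unsyllabifiable consonants are /m/, /h/, /ʔ/; each receives one epenthetic vowel.

3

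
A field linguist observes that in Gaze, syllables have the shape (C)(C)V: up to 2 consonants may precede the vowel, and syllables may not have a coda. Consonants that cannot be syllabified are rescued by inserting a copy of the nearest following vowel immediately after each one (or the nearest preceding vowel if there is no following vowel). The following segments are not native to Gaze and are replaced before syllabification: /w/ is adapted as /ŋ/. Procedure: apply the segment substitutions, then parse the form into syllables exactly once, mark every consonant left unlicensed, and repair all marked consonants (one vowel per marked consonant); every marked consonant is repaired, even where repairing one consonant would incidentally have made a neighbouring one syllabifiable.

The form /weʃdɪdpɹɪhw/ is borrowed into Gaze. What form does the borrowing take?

ŋeʃdɪdɪpɹɪhɪŋɪ

Substitution: /w/ → /ŋ/, giving /ŋeʃdɪdpɹɪhŋ/.
Syllabifying with onset maximization leaves /d/, /h/, /ŋ/ stranded (no codas are permitted; onsets may contain at most 2 consonants).
Inserting the epenthetic vowel yields /d/ → /dɪ/, /h/ → /hɪ/, /ŋ/ → /ŋɪ/.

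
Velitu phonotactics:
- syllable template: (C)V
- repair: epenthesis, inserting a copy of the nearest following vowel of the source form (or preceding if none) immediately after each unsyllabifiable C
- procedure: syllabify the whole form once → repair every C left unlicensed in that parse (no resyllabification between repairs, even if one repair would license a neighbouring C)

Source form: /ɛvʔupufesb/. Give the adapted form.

ɛvuʔupufesebe

Syllabifying with onset maximization leaves /v/, /s/, /b/ stranded (no codas are permitted; onsets are limited to one consonant).
Each unlicensed consonant becomes the onset of a new syllable: /v/ → /vu/, /s/ → /se/, /b/ → /be/.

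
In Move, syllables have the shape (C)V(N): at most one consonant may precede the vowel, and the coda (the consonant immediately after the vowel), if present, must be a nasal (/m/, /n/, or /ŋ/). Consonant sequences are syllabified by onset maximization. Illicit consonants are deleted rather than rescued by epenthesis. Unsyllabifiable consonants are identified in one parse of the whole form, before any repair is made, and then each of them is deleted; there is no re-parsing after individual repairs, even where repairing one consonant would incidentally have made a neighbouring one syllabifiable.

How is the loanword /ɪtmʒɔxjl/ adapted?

ɪʒɔ

Under (C)V(N), the unsyllabifiable consonants are /t/, /m/, /x/, /j/, /l/ (only a nasal (/m/, /n/, or /ŋ/) is licensed in coda position; onsets are limited to one consonant).
Deletion applies to /t/, /m/, /x/, /j/, /l/.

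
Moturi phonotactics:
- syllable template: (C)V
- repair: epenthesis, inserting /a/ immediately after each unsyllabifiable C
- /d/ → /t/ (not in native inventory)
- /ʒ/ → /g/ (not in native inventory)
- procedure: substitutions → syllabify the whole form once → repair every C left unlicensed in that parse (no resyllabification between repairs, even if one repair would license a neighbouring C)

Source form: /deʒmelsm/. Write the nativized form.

tegamelasama

Substitution: /d/ → /t/, /ʒ/ → /g/, giving /tegmelsm/.
Under (C)V, the unsyllabifiable consonants are /g/, /l/, /s/, /m/ (no codas are permitted; onsets are limited to one consonant).
Inserting the epenthetic vowel yields /g/ → /ga/, /l/ → /la/, /s/ → /sa/, /m/ → /ma/.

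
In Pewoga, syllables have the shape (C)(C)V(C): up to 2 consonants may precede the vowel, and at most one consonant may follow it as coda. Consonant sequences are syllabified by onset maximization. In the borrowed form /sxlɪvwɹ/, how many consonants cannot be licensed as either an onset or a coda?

3

Under (C)(C)V(C), the unsyllabifiable consonants are /s/, /w/, /ɹ/ (at most one coda consonant is licensed; onsets may contain at most 2 consonants).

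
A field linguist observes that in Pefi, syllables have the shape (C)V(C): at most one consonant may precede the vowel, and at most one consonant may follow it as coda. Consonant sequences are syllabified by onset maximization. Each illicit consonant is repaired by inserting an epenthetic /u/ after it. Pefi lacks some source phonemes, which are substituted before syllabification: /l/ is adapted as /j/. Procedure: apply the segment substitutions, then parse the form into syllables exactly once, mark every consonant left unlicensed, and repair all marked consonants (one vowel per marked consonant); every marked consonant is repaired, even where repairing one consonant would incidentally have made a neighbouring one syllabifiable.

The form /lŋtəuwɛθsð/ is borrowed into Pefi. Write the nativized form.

juŋutəuwɛθsuðu

Substitution: /l/ → /j/, giving /jŋtəuwɛθsð/.
Syllabifying with onset maximization leaves /j/, /ŋ/, /s/, /ð/ stranded (at most one coda consonant is licensed; onsets are limited to one consonant).
Epenthesis after each stranded consonant: /j/ → /ju/, /ŋ/ → /ŋu/, /s/ → /su/, /ð/ → /ðu/.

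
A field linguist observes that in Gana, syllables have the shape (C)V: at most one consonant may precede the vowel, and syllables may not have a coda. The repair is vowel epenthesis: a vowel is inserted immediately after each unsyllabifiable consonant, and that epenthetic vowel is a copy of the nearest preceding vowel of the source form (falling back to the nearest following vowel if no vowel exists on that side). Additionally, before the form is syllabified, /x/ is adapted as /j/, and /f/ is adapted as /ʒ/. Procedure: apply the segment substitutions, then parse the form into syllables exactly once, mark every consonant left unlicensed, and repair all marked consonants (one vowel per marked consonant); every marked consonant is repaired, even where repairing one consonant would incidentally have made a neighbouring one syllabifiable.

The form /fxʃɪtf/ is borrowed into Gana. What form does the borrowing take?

ʒɪjɪʃɪtɪʒɪ

Substitution: /f/ → /ʒ/, /x/ → /j/, giving /ʒjʃɪtʒ/.
Syllabifying with onset maximization leaves /ʒ/, /j/, /t/, /ʒ/ stranded (no codas are permitted; onsets are limited to one consonant).
Epenthesis after each stranded consonant: /ʒ/ → /ʒɪ/, /j/ → /jɪ/, /t/ → /tɪ/, /ʒ/ → /ʒɪ/.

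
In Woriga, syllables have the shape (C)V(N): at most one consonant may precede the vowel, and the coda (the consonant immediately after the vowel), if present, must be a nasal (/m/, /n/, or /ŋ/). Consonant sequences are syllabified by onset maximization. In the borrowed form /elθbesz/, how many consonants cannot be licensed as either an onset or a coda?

4

Under (C)V(N), the unsyllabifiable consonants are /l/, /θ/, /s/, /z/ (only a nasal (/m/, /n/, or /ŋ/) is licensed in coda position; onsets are limited to one consonant).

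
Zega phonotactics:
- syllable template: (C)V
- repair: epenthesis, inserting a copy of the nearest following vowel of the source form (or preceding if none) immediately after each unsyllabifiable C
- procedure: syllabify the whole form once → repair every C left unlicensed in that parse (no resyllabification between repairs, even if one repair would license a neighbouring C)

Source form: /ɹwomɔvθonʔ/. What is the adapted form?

ɹowomɔvoθonoʔo

Syllabifying with onset maximization leaves /ɹ/, /v/, /n/, /ʔ/ stranded (no codas are permitted; onsets are limited to one consonant).
Inserting the epenthetic vowel yields /ɹ/ → /ɹo/, /v/ → /vo/, /n/ → /no/, /ʔ/ → /ʔo/.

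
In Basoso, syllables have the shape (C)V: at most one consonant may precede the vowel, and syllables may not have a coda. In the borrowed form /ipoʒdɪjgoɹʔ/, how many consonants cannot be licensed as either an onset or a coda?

4

The consonants /ʒ/, /j/, /ɹ/, /ʔ/ cannot be parsed into a legal (C)V syllable (no codas are permitted; onsets are limited to one consonant).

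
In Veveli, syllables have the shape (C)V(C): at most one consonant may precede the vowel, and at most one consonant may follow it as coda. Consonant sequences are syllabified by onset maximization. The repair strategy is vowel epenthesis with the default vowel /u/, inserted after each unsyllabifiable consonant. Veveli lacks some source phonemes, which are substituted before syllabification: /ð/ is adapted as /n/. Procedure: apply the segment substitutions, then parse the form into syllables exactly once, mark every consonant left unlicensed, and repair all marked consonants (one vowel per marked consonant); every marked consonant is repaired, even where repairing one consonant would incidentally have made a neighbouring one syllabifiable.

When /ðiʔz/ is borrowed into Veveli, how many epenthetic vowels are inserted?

1

After substitution the input is /niʔz/.
The unsyllabifiable consonants are /z/; each receives one epenthetic vowel.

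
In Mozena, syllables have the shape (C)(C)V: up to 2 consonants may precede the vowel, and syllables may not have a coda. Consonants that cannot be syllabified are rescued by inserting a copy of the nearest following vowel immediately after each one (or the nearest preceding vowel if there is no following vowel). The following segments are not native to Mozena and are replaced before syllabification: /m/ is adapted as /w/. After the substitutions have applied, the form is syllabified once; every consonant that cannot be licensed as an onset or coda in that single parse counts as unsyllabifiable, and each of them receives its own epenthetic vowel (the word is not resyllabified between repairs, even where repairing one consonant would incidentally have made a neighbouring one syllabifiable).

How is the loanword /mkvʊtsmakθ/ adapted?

Substitution: /m/ → /w/, giving /wkvʊtswakθ/.
Syllabifying with onset maximization leaves /w/, /t/, /k/, /θ/ stranded (no codas are permitted; onsets may contain at most 2 consonants).
Epenthesis after each stranded consonant: /w/ → /wʊ/, /t/ → /ta/, /k/ → /ka/, /θ/ → /θa/.

wʊkvʊtaswakaθa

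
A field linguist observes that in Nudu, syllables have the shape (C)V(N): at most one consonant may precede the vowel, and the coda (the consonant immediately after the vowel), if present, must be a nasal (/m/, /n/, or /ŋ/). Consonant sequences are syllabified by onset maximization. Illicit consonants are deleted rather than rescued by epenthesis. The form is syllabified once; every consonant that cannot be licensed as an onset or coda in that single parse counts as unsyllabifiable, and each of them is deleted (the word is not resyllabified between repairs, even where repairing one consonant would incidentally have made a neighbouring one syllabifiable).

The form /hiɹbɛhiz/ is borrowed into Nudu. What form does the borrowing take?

Under (C)V(N), the unsyllabifiable consonants are /ɹ/, /z/ (only a nasal (/m/, /n/, or /ŋ/) is licensed in coda position; onsets are limited to one consonant).
Deleting the stranded consonants removes /ɹ/, /z/.

hibɛhi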